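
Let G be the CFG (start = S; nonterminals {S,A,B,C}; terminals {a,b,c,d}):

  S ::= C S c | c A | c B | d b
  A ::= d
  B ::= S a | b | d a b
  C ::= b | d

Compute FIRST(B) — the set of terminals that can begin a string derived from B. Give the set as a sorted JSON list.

FIRST sets, iterate to fixpoint:
[1]
  A via A→d: +{d}
  B via B→b: +{b}
  B via B→d a b: +{d}
  C via C→b: +{b}
  C via C→d: +{d}
  S via S→C S c: +{b,d}
  S via S→c A: +{c}
  S: {b,c,d}  A: {d}  B: {b,d}  C: {b,d}
[2]
  B via B→S a: +{c}
  S: {b,c,d}  A: {d}  B: {b,c,d}  C: {b,d}
[3] (no change)
  S: {b,c,d}  A: {d}  B: {b,c,d}  C: {b,d}

FIRST(B) = ["b", "c", "d"]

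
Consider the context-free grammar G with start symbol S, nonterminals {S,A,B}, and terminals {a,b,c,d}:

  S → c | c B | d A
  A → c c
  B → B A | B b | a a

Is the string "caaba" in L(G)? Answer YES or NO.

Convert to CNF:
  S -> T0 B | T3 A | c
  A -> T0 T0
  B -> B A | B T1 | T2 T2
  T0 -> c
  T1 -> b
  T2 -> a
  T3 -> d

Fill CYK table bottom-up:
  cell(0,0) c: {S,T0}  orig:{S}
  cell(1,1) a: {T2}  orig:{}
  cell(2,2) a: {T2}  orig:{}
  cell(3,3) b: {T1}  orig:{}
  cell(4,4) a: {T2}  orig:{}
  cell(0,1) ca: ∅
  cell(1,2) aa: {B}
  cell(2,3) ab: ∅
  cell(3,4) ba: ∅
  cell(0,2) caa: {S}
  cell(1,3) aab: {B}
  cell(2,4) aba: ∅
  cell(0,3) caab: {S}
  cell(1,4) aaba: ∅
  cell(0,4) caaba: ∅

S ∉ T[0,4] ⇒ NO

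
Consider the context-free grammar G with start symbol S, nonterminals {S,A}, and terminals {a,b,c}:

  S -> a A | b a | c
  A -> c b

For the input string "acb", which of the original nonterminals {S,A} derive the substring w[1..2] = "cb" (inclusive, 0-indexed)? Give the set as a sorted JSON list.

CNF form of G:
  S -> T1 T2 | T2 A | c
  A -> T0 T1
  T0 -> c
  T1 -> b
  T2 -> a

CYK fill (cells [i..j] with 1 ≤ i ≤ j ≤ 2 only):
  [1..1]={S,T0}  "c"  orig:{S}
  [2..2]={T1}  "b"  orig:{}
  [1..2]={A}  "cb"

Original NTs in T[1,2] deriving "cb": ["A"]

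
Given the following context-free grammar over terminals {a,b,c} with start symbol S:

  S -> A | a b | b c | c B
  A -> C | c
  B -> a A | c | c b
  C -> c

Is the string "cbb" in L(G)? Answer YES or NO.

CNF form of G:
  S -> T0 T2 | T1 B | T2 T1 | c
  A -> c
  B -> T0 A | T1 T2 | c
  C -> c
  T0 -> a
  T1 -> c
  T2 -> b

CYK table (by increasing span):
  cell(0,0) c: {A,B,C,S,T1}  orig:{A,B,C,S}
  cell(1,1) b: {T2}  orig:{}
  cell(2,2) b: {T2}  orig:{}
  cell(0,1) cb: {B}
  cell(1,2) bb: ∅
  cell(0,2) cbb: ∅

S ∉ T[0,2] ⇒ NO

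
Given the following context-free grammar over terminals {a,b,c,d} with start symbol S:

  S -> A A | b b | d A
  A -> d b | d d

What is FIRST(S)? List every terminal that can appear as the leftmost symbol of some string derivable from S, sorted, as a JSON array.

Compute FIRST by fixpoint:
iter 1:
  A via A→d b: +{d}
  S via S→A A: +{d}
  S via S→b b: +{b}
  FIRST(S)={b,d}  FIRST(A)={d}
iter 2: done
  FIRST(S)={b,d}  FIRST(A)={d}

FIRST(S) = ["b", "d"]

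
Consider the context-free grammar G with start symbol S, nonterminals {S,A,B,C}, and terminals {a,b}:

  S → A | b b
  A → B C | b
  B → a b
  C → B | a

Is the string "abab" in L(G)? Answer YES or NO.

CNF form of G:
  S -> B C | T1 T1 | b
  A -> B C | b
  B -> T0 T1
  C -> T0 T1 | a
  T0 -> a
  T1 -> b

CYK fill:
  T[0,0] 'a' = {C,T0}  orig:{C}
  T[1,1] 'b' = {A,S,T1}  orig:{A,S}
  T[2,2] 'a' = {C,T0}  orig:{C}
  T[3,3] 'b' = {A,S,T1}  orig:{A,S}
  T[0,1] 'ab' = {B,C}
  T[1,2] 'ba' = ∅
  T[2,3] 'ab' = {B,C}
  T[0,2] 'aba' = {A,S}
  T[1,3] 'bab' = ∅
  T[0,3] 'abab' = {A,S}

S ∈ T[0,3] ⇒ YES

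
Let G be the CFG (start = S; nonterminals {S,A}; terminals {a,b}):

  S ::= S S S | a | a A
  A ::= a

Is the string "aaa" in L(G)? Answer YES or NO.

CNF form of G:
  S -> S X1 | T0 A | a
  A -> a
  T0 -> a
  X1 -> S S

CYK table (by increasing span):
  cell(0,0) a: {A,S,T0}  orig:{A,S}
  cell(1,1) a: {A,S,T0}  orig:{A,S}
  cell(2,2) a: {A,S,T0}  orig:{A,S}
  cell(0,1) aa: {S,X1}  orig:{S}
  cell(1,2) aa: {S,X1}  orig:{S}
  cell(0,2) aaa: {S,X1}  orig:{S}

S ∈ T[0,2] ⇒ YES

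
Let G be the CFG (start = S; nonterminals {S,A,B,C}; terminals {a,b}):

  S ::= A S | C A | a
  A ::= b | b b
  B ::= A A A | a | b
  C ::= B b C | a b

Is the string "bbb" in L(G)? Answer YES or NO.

Convert to CNF:
  S -> A S | C A | a
  A -> T0 T0 | b
  B -> A X2 | a | b
  C -> B X3 | T1 T0
  T0 -> b
  T1 -> a
  X2 -> A A
  X3 -> T0 C

CYK fill:
  cell(0,0) b: {A,B,T0}  orig:{A,B}
  cell(1,1) b: {A,B,T0}  orig:{A,B}
  cell(2,2) b: {A,B,T0}  orig:{A,B}
  cell(0,1) bb: {A,X2}  orig:{A}
  cell(1,2) bb: {A,X2}  orig:{A}
  cell(0,2) bbb: {B,X2}  orig:{B}

S ∉ T[0,2] ⇒ NO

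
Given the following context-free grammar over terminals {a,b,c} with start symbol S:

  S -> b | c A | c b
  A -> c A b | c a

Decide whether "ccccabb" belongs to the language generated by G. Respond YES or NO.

CNF form of G:
  S -> T0 A | T0 T1 | b
  A -> T0 T2 | T0 X3
  T0 -> c
  T1 -> b
  T2 -> a
  X3 -> A T1

CYK table (by increasing span):
  cell(0,0) c: {T0}  orig:{}
  cell(1,1) c: {T0}  orig:{}
  cell(2,2) c: {T0}  orig:{}
  cell(3,3) c: {T0}  orig:{}
  cell(4,4) a: {T2}  orig:{}
  cell(5,5) b: {S,T1}  orig:{S}
  cell(6,6) b: {S,T1}  orig:{S}
  cell(0,1) cc: ∅
  cell(1,2) cc: ∅
  cell(2,3) cc: ∅
  cell(3,4) ca: {A}
  cell(4,5) ab: ∅
  cell(5,6) bb: ∅
  cell(0,2) ccc: ∅
  cell(1,3) ccc: ∅
  cell(2,4) cca: {S}
  cell(3,5) cab: {X3}  orig:{}
  cell(4,6) abb: ∅
  cell(0,3) cccc: ∅
  cell(1,4) ccca: ∅
  cell(2,5) ccab: {A}
  cell(3,6) cabb: ∅
  cell(0,4) cccca: ∅
  cell(1,5) cccab: {S}
  cell(2,6) ccabb: {X3}  orig:{}
  cell(0,5) ccccab: ∅
  cell(1,6) cccabb: {A}
  cell(0,6) ccccabb: {S}

S ∈ T[0,6] ⇒ YES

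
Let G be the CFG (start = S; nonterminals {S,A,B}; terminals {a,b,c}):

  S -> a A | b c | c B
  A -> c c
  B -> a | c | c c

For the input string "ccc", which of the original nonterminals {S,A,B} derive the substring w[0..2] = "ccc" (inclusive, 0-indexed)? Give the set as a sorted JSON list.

Convert to CNF:
  S -> T0 B | T1 A | T2 T0
  A -> T0 T0
  B -> T0 T0 | a | c
  T0 -> c
  T1 -> a
  T2 -> b

CYK fill — only the sub-triangle for w[0..2]:
  [0..0]={B,T0}  "c"  orig:{B}
  [1..1]={B,T0}  "c"  orig:{B}
  [2..2]={B,T0}  "c"  orig:{B}
  [0..1]={A,B,S}  "cc"
  [1..2]={A,B,S}  "cc"
  [0..2]={S}  "ccc"

Original NTs in T[0,2] deriving "ccc": ["S"]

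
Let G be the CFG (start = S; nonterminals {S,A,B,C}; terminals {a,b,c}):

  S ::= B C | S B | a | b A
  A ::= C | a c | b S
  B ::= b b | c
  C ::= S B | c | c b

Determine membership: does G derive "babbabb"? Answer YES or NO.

Convert to CNF:
  S -> B C | S B | T2 A | a
  A -> S B | T0 T1 | T1 T2 | T2 S | c
  B -> T2 T2 | c
  C -> S B | T1 T2 | c
  T0 -> a
  T1 -> c
  T2 -> b

Fill CYK table bottom-up:
  cell(0,0) b: {T2}  orig:{}
  cell(1,1) a: {S,T0}  orig:{S}
  cell(2,2) b: {T2}  orig:{}
  cell(3,3) b: {T2}  orig:{}
  cell(4,4) a: {S,T0}  orig:{S}
  cell(5,5) b: {T2}  orig:{}
  cell(6,6) b: {T2}  orig:{}
  cell(0,1) ba: {A}
  cell(1,2) ab: ∅
  cell(2,3) bb: {B}
  cell(3,4) ba: {A}
  cell(4,5) ab: ∅
  cell(5,6) bb: {B}
  cell(0,2) bab: ∅
  cell(1,3) abb: {A,C,S}
  cell(2,4) bba: {S}
  cell(3,5) bab: ∅
  cell(4,6) abb: {A,C,S}
  cell(0,3) babb: {A,S}
  cell(1,4) abba: ∅
  cell(2,5) bbab: ∅
  cell(3,6) babb: {A,S}
  cell(0,4) babba: ∅
  cell(1,5) abbab: ∅
  cell(2,6) bbabb: {A,C,S}
  cell(0,5) babbab: ∅
  cell(1,6) abbabb: ∅
  cell(0,6) babbabb: ∅

S ∉ T[0,6] ⇒ NO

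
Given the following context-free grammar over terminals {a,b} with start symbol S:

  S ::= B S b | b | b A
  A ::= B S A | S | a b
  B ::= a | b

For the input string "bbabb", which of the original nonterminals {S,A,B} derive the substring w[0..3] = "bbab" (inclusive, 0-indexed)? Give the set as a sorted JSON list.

Convert to CNF:
  S -> B X4 | T0 A | b
  A -> B X2 | B X3 | T0 A | T1 T0 | b
  B -> a | b
  T0 -> b
  T1 -> a
  X2 -> S A
  X3 -> S T0
  X4 -> S T0

CYK table (by increasing span), restricted to cells inside w[0..3]:
  T[0,0] 'b' = {A,B,S,T0}  orig:{A,B,S}
  T[1,1] 'b' = {A,B,S,T0}  orig:{A,B,S}
  T[2,2] 'a' = {B,T1}  orig:{B}
  T[3,3] 'b' = {A,B,S,T0}  orig:{A,B,S}
  T[0,1] 'bb' = {A,S,X2,X3,X4}  orig:{A,S}
  T[1,2] 'ba' = ∅
  T[2,3] 'ab' = {A}
  T[0,2] 'bba' = ∅
  T[1,3] 'bab' = {A,S,X2}  orig:{A,S}
  T[0,3] 'bbab' = {A,S,X2}  orig:{A,S}

Original NTs in T[0,3] deriving "bbab": ["A", "S"]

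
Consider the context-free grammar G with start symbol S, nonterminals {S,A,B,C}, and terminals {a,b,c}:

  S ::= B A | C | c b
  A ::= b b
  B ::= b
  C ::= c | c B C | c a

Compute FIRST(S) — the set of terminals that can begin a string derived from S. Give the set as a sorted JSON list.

FIRST sets, iterate to fixpoint:
iter 1:
  A via A→b b: +{b}
  B via B→b: +{b}
  C via C→c: +{c}
  S via S→B A: +{b}
  S via S→C: +{c}
  S: {b,c}  A: {b}  B: {b}  C: {c}
iter 2: (stable)
  S: {b,c}  A: {b}  B: {b}  C: {c}

FIRST(S) = ["b", "c"]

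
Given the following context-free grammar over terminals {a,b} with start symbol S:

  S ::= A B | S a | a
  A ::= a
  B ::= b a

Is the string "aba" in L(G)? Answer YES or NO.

Convert to CNF:
  S -> A B | S T1 | a
  A -> a
  B -> T0 T1
  T0 -> b
  T1 -> a

Fill CYK table bottom-up:
  T[0,0] 'a' = {A,S,T1}  orig:{A,S}
  T[1,1] 'b' = {T0}  orig:{}
  T[2,2] 'a' = {A,S,T1}  orig:{A,S}
  T[0,1] 'ab' = ∅
  T[1,2] 'ba' = {B}
  T[0,2] 'aba' = {S}

S ∈ T[0,2] ⇒ YES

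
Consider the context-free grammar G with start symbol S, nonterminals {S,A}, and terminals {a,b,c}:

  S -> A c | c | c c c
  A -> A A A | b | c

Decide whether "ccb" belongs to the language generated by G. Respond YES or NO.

Convert to CNF:
  S -> A T0 | T0 X2 | c
  A -> A X1 | b | c
  T0 -> c
  X1 -> A A
  X2 -> T0 T0

Fill CYK table bottom-up:
  T[0,0] 'c' = {A,S,T0}  orig:{A,S}
  T[1,1] 'c' = {A,S,T0}  orig:{A,S}
  T[2,2] 'b' = {A}
  T[0,1] 'cc' = {S,X1,X2}  orig:{S}
  T[1,2] 'cb' = {X1}  orig:{}
  T[0,2] 'ccb' = {A}

S ∉ T[0,2] ⇒ NO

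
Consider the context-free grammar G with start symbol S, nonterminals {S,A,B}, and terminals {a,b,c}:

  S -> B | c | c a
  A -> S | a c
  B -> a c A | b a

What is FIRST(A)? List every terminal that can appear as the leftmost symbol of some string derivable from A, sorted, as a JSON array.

FIRST sets, iterate to fixpoint:
pass 1:
  A via A→a c: +{a}
  B via B→a c A: +{a}
  B via B→b a: +{b}
  S via S→B: +{a,b}
  S via S→c: +{c}
  FIRST[S]={a,b,c}  FIRST[A]={a}  FIRST[B]={a,b}
pass 2:
  A via A→S: +{b,c}
  FIRST[S]={a,b,c}  FIRST[A]={a,b,c}  FIRST[B]={a,b}
pass 3: done
  FIRST[S]={a,b,c}  FIRST[A]={a,b,c}  FIRST[B]={a,b}

FIRST(A) = ["a", "b", "c"]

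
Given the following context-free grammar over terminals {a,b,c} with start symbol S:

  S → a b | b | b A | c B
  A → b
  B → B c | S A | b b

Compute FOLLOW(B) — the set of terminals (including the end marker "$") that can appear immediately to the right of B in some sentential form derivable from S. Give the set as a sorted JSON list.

FIRST sets, iterate to fixpoint:
round 1:
  A via A→b: +{b}
  B via B→b b: +{b}
  S via S→a b: +{a}
  S via S→b: +{b}
  S via S→c B: +{c}
  FIRST[S]={a,b,c}  FIRST[A]={b}  FIRST[B]={b}
round 2:
  B via B→S A: +{a,c}
  FIRST[S]={a,b,c}  FIRST[A]={b}  FIRST[B]={a,b,c}
round 3: done
  FIRST[S]={a,b,c}  FIRST[A]={b}  FIRST[B]={a,b,c}

FOLLOW iteration:
FOLLOW(S) := {$}
pass 1:
  B→B c: FOLLOW(B) ⊇ FIRST(c) = {c}; new: +{c}
  B→S A: FOLLOW(S) ⊇ FIRST(A) = {b}; new: +{b}
  B→S A: FOLLOW(A) ⊇ FOLLOW(B) ⊇ {c}; new: +{c}
  S→b A: FOLLOW(A) ⊇ FOLLOW(S) ⊇ {$,b}; new: +{$,b}
  S→c B: FOLLOW(B) ⊇ FOLLOW(S) ⊇ {$,b}; new: +{$,b}
  FOLLOW(S)={$,b}  FOLLOW(A)={$,b,c}  FOLLOW(B)={$,b,c}
pass 2: done
  FOLLOW(S)={$,b}  FOLLOW(A)={$,b,c}  FOLLOW(B)={$,b,c}

FOLLOW(B) = ["$", "b", "c"]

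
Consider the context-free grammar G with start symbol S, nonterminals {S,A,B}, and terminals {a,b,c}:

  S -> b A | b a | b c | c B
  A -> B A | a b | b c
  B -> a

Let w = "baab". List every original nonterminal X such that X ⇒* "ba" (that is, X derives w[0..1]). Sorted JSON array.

CNF form of G:
  S -> T1 A | T1 T0 | T1 T2 | T2 B
  A -> B A | T0 T1 | T1 T2
  B -> a
  T0 -> a
  T1 -> b
  T2 -> c

Fill CYK table bottom-up — only the sub-triangle for w[0..1]:
  cell(0,0) b: {T1}  orig:{}
  cell(1,1) a: {B,T0}  orig:{B}
  cell(0,1) ba: {S}

Original NTs in T[0,1] deriving "ba": ["S"]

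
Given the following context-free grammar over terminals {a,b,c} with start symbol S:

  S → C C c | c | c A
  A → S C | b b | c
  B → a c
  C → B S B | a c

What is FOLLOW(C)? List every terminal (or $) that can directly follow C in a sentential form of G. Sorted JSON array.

FIRST iteration:
iter 1:
  A via A→b b: +{b}
  A via A→c: +{c}
  B via B→a c: +{a}
  C via C→B S B: +{a}
  S via S→C C c: +{a}
  S via S→c: +{c}
  FIRST(S)={a,c}  FIRST(A)={b,c}  FIRST(B)={a}  FIRST(C)={a}
iter 2:
  A via A→S C: +{a}
  FIRST(S)={a,c}  FIRST(A)={a,b,c}  FIRST(B)={a}  FIRST(C)={a}
iter 3: (no change)
  FIRST(S)={a,c}  FIRST(A)={a,b,c}  FIRST(B)={a}  FIRST(C)={a}

Compute FOLLOW by fixpoint:
seed FOLLOW(S) with $
iter 1:
  A→S C: FOLLOW(S) ⊇ FIRST(C) = {a}; new: +{a}
  C→B S B: FOLLOW(B) ⊇ FIRST(S) = {a,c}; new: +{a,c}
  S→C C c: FOLLOW(C) ⊇ FIRST(C) = {a}; new: +{a}
  S→C C c: FOLLOW(C) ⊇ FIRST(c) = {c}; new: +{c}
  S→c A: FOLLOW(A) ⊇ FOLLOW(S) ⊇ {$,a}; new: +{$,a}
  FOLLOW(S)={$,a}  FOLLOW(A)={$,a}  FOLLOW(B)={a,c}  FOLLOW(C)={a,c}
iter 2:
  A→S C: FOLLOW(C) ⊇ FOLLOW(A) ⊇ {$,a}; new: +{$}
  C→B S B: FOLLOW(B) ⊇ FOLLOW(C) ⊇ {$,a,c}; new: +{$}
  FOLLOW(S)={$,a}  FOLLOW(A)={$,a}  FOLLOW(B)={$,a,c}  FOLLOW(C)={$,a,c}
iter 3: done
  FOLLOW(S)={$,a}  FOLLOW(A)={$,a}  FOLLOW(B)={$,a,c}  FOLLOW(C)={$,a,c}

FOLLOW(C) = ["$", "a", "c"]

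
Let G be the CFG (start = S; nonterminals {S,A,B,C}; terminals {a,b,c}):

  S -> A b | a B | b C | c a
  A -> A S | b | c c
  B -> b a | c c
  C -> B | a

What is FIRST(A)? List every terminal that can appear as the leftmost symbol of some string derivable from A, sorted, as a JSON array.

Compute FIRST by fixpoint:
iter 1:
  A via A→b: +{b}
  A via A→c c: +{c}
  B via B→b a: +{b}
  B via B→c c: +{c}
  C via C→B: +{b,c}
  C via C→a: +{a}
  S via S→A b: +{b,c}
  S via S→a B: +{a}
  S: {a,b,c}  A: {b,c}  B: {b,c}  C: {a,b,c}
iter 2: (stable)
  S: {a,b,c}  A: {b,c}  B: {b,c}  C: {a,b,c}

FIRST(A) = ["b", "c"]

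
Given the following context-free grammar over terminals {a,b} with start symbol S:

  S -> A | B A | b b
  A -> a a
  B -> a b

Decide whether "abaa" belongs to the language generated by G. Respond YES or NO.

Convert to CNF:
  S -> B A | T0 T0 | T1 T1
  A -> T0 T0
  B -> T0 T1
  T0 -> a
  T1 -> b

CYK table (by increasing span):
  [0..0]={T0}  "a"  orig:{}
  [1..1]={T1}  "b"  orig:{}
  [2..2]={T0}  "a"  orig:{}
  [3..3]={T0}  "a"  orig:{}
  [0..1]={B}  "ab"
  [1..2]=∅  "ba"
  [2..3]={A,S}  "aa"
  [0..2]=∅  "aba"
  [1..3]=∅  "baa"
  [0..3]={S}  "abaa"

S ∈ T[0,3] ⇒ YES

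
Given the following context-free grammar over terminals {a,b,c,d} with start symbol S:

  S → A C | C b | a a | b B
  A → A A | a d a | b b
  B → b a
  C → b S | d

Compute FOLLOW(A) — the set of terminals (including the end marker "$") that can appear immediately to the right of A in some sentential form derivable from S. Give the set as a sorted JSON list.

FIRST sets, iterate to fixpoint:
pass 1:
  A via A→a d a: +{a}
  A via A→b b: +{b}
  B via B→b a: +{b}
  C via C→b S: +{b}
  C via C→d: +{d}
  S via S→A C: +{a,b}
  S via S→C b: +{d}
  FIRST(S)={a,b,d}  FIRST(A)={a,b}  FIRST(B)={b}  FIRST(C)={b,d}
pass 2: — fixpoint
  FIRST(S)={a,b,d}  FIRST(A)={a,b}  FIRST(B)={b}  FIRST(C)={b,d}

FOLLOW sets:
FOLLOW(S) := {$}
iter 1:
  A→A A: FOLLOW(A) ⊇ FIRST(A) = {a,b}; new: +{a,b}
  S→A C: FOLLOW(A) ⊇ FIRST(C) = {b,d}; new: +{d}
  S→A C: FOLLOW(C) ⊇ FOLLOW(S) ⊇ {$}; new: +{$}
  S→C b: FOLLOW(C) ⊇ FIRST(b) = {b}; new: +{b}
  S→b B: FOLLOW(B) ⊇ FOLLOW(S) ⊇ {$}; new: +{$}
  S: {$}  A: {a,b,d}  B: {$}  C: {$,b}
iter 2:
  C→b S: FOLLOW(S) ⊇ FOLLOW(C) ⊇ {$,b}; new: +{b}
  S→b B: FOLLOW(B) ⊇ FOLLOW(S) ⊇ {$,b}; new: +{b}
  S: {$,b}  A: {a,b,d}  B: {$,b}  C: {$,b}
iter 3: (no change)
  S: {$,b}  A: {a,b,d}  B: {$,b}  C: {$,b}

FOLLOW(A) = ["a", "b", "d"]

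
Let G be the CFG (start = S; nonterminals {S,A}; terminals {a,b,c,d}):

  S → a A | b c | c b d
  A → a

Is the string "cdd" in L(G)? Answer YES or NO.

Convert to CNF:
  S -> T0 A | T1 T2 | T2 X4
  A -> a
  T0 -> a
  T1 -> b
  T2 -> c
  T3 -> d
  X4 -> T1 T3

CYK fill:
  cell(0,0) c: {T2}  orig:{}
  cell(1,1) d: {T3}  orig:{}
  cell(2,2) d: {T3}  orig:{}
  cell(0,1) cd: ∅
  cell(1,2) dd: ∅
  cell(0,2) cdd: ∅

S ∉ T[0,2] ⇒ NO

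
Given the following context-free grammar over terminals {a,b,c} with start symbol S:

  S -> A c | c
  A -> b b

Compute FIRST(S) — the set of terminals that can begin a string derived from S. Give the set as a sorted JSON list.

FIRST sets, iterate to fixpoint:
round 1:
  A via A→b b: +{b}
  S via S→A c: +{b}
  S via S→c: +{c}
  FIRST(S)={b,c}  FIRST(A)={b}
round 2: done
  FIRST(S)={b,c}  FIRST(A)={b}

FIRST(S) = ["b", "c"]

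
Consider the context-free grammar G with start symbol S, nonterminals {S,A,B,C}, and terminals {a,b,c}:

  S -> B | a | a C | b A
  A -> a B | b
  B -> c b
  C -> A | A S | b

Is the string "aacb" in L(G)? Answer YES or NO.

Convert to CNF:
  S -> T0 C | T1 T2 | T2 A | a
  A -> T0 B | b
  B -> T1 T2
  C -> A S | T0 B | b
  T0 -> a
  T1 -> c
  T2 -> b

CYK table (by increasing span):
  T[0,0] 'a' = {S,T0}  orig:{S}
  T[1,1] 'a' = {S,T0}  orig:{S}
  T[2,2] 'c' = {T1}  orig:{}
  T[3,3] 'b' = {A,C,T2}  orig:{A,C}
  T[0,1] 'aa' = ∅
  T[1,2] 'ac' = ∅
  T[2,3] 'cb' = {B,S}
  T[0,2] 'aac' = ∅
  T[1,3] 'acb' = {A,C}
  T[0,3] 'aacb' = {S}

S ∈ T[0,3] ⇒ YES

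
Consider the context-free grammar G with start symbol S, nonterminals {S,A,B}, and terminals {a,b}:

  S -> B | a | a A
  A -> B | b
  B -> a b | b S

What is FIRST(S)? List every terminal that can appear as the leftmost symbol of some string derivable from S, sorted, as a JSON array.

Compute FIRST by fixpoint:
round 1:
  A via A→b: +{b}
  B via B→a b: +{a}
  B via B→b S: +{b}
  S via S→B: +{a,b}
  S: {a,b}  A: {b}  B: {a,b}
round 2:
  A via A→B: +{a}
  S: {a,b}  A: {a,b}  B: {a,b}
round 3: (no change)
  S: {a,b}  A: {a,b}  B: {a,b}

FIRST(S) = ["a", "b"]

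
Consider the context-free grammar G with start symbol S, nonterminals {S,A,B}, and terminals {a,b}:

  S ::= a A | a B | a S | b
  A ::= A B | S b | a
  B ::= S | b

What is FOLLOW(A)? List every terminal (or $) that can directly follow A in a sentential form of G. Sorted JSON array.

FIRST sets, iterate to fixpoint:
pass 1:
  A via A→a: +{a}
  B via B→b: +{b}
  S via S→a A: +{a}
  S via S→b: +{b}
  FIRST(S)={a,b}  FIRST(A)={a}  FIRST(B)={b}
pass 2:
  A via A→S b: +{b}
  B via B→S: +{a}
  FIRST(S)={a,b}  FIRST(A)={a,b}  FIRST(B)={a,b}
pass 3: done
  FIRST(S)={a,b}  FIRST(A)={a,b}  FIRST(B)={a,b}

FOLLOW iteration:
FOLLOW(S) := {$}
pass 1:
  A→A B: FOLLOW(A) ⊇ FIRST(B) = {a,b}; new: +{a,b}
  A→A B: FOLLOW(B) ⊇ FOLLOW(A) ⊇ {a,b}; new: +{a,b}
  A→S b: FOLLOW(S) ⊇ FIRST(b) = {b}; new: +{b}
  B→S: FOLLOW(S) ⊇ FOLLOW(B) ⊇ {a,b}; new: +{a}
  S→a A: FOLLOW(A) ⊇ FOLLOW(S) ⊇ {$,a,b}; new: +{$}
  S→a B: FOLLOW(B) ⊇ FOLLOW(S) ⊇ {$,a,b}; new: +{$}
  FOLLOW[S]={$,a,b}  FOLLOW[A]={$,a,b}  FOLLOW[B]={$,a,b}
pass 2: done
  FOLLOW[S]={$,a,b}  FOLLOW[A]={$,a,b}  FOLLOW[B]={$,a,b}

FOLLOW(A) = ["$", "a", "b"]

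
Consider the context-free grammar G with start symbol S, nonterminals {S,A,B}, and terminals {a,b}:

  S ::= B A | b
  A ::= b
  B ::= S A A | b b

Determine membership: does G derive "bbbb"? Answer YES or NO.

CNF form of G:
  S -> B A | b
  A -> b
  B -> S X1 | T0 T0
  T0 -> b
  X1 -> A A

Fill CYK table bottom-up:
  cell(0,0) b: {A,S,T0}  orig:{A,S}
  cell(1,1) b: {A,S,T0}  orig:{A,S}
  cell(2,2) b: {A,S,T0}  orig:{A,S}
  cell(3,3) b: {A,S,T0}  orig:{A,S}
  cell(0,1) bb: {B,X1}  orig:{B}
  cell(1,2) bb: {B,X1}  orig:{B}
  cell(2,3) bb: {B,X1}  orig:{B}
  cell(0,2) bbb: {B,S}
  cell(1,3) bbb: {B,S}
  cell(0,3) bbbb: {S}

S ∈ T[0,3] ⇒ YES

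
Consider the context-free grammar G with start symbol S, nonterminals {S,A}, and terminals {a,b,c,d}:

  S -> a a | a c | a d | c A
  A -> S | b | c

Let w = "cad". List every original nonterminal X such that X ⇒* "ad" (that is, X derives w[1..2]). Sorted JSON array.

Convert to CNF:
  S -> T0 T0 | T0 T1 | T0 T2 | T1 A
  A -> T0 T0 | T0 T1 | T0 T2 | T1 A | b | c
  T0 -> a
  T1 -> c
  T2 -> d

CYK table (by increasing span) — only the sub-triangle for w[1..2]:
  T[1,1] 'a' = {T0}  orig:{}
  T[2,2] 'd' = {T2}  orig:{}
  T[1,2] 'ad' = {A,S}

Original NTs in T[1,2] deriving "ad": ["A", "S"]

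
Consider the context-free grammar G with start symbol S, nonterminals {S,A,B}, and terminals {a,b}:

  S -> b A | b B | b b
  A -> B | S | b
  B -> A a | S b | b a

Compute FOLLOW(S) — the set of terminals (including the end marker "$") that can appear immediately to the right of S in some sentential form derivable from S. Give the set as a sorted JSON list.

Compute FIRST by fixpoint:
[1]
  A via A→b: +{b}
  B via B→A a: +{b}
  S via S→b A: +{b}
  S: {b}  A: {b}  B: {b}
[2] (no change)
  S: {b}  A: {b}  B: {b}

Compute FOLLOW by fixpoint:
seed FOLLOW(S) with $
iter 1:
  B→A a: FOLLOW(A) ⊇ FIRST(a) = {a}; new: +{a}
  B→S b: FOLLOW(S) ⊇ FIRST(b) = {b}; new: +{b}
  S→b A: FOLLOW(A) ⊇ FOLLOW(S) ⊇ {$,b}; new: +{$,b}
  S→b B: FOLLOW(B) ⊇ FOLLOW(S) ⊇ {$,b}; new: +{$,b}
  FOLLOW(S)={$,b}  FOLLOW(A)={$,a,b}  FOLLOW(B)={$,b}
iter 2:
  A→B: FOLLOW(B) ⊇ FOLLOW(A) ⊇ {$,a,b}; new: +{a}
  A→S: FOLLOW(S) ⊇ FOLLOW(A) ⊇ {$,a,b}; new: +{a}
  FOLLOW(S)={$,a,b}  FOLLOW(A)={$,a,b}  FOLLOW(B)={$,a,b}
iter 3: (stable)
  FOLLOW(S)={$,a,b}  FOLLOW(A)={$,a,b}  FOLLOW(B)={$,a,b}

FOLLOW(S) = ["$", "a", "b"]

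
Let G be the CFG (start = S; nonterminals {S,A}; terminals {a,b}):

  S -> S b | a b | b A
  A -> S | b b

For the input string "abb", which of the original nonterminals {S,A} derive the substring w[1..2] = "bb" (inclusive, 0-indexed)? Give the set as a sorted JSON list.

CNF form of G:
  S -> S T0 | T0 A | T1 T0
  A -> S T0 | T0 A | T0 T0 | T1 T0
  T0 -> b
  T1 -> a

Fill CYK table bottom-up (cells [i..j] with 1 ≤ i ≤ j ≤ 2 only):
  [1..1]={T0}  "b"  orig:{}
  [2..2]={T0}  "b"  orig:{}
  [1..2]={A}  "bb"

Original NTs in T[1,2] deriving "bb": ["A"]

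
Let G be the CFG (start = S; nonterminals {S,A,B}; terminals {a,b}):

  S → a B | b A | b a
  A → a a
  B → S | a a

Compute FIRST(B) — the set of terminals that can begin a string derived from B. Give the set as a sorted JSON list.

Compute FIRST by fixpoint:
[1]
  A via A→a a: +{a}
  B via B→a a: +{a}
  S via S→a B: +{a}
  S via S→b A: +{b}
  FIRST(S)={a,b}  FIRST(A)={a}  FIRST(B)={a}
[2]
  B via B→S: +{b}
  FIRST(S)={a,b}  FIRST(A)={a}  FIRST(B)={a,b}
[3] (stable)
  FIRST(S)={a,b}  FIRST(A)={a}  FIRST(B)={a,b}

FIRST(B) = ["a", "b"]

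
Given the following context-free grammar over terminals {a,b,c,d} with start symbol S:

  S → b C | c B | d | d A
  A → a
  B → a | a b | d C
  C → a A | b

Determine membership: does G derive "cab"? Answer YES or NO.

Convert to CNF:
  S -> T1 C | T2 A | T3 B | d
  A -> a
  B -> T0 T1 | T2 C | a
  C -> T0 A | b
  T0 -> a
  T1 -> b
  T2 -> d
  T3 -> c

CYK fill:
  cell(0,0) c: {T3}  orig:{}
  cell(1,1) a: {A,B,T0}  orig:{A,B}
  cell(2,2) b: {C,T1}  orig:{C}
  cell(0,1) ca: {S}
  cell(1,2) ab: {B}
  cell(0,2) cab: {S}

S ∈ T[0,2] ⇒ YES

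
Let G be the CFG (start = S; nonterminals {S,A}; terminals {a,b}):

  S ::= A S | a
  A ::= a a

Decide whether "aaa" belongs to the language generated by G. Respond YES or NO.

Convert to CNF:
  S -> A S | a
  A -> T0 T0
  T0 -> a

CYK fill:
  cell(0,0) a: {S,T0}  orig:{S}
  cell(1,1) a: {S,T0}  orig:{S}
  cell(2,2) a: {S,T0}  orig:{S}
  cell(0,1) aa: {A}
  cell(1,2) aa: {A}
  cell(0,2) aaa: {S}

S ∈ T[0,2] ⇒ YES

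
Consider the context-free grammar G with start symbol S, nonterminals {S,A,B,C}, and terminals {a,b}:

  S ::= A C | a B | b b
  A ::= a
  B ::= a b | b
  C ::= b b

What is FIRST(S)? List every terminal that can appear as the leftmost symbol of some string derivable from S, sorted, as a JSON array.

Compute FIRST by fixpoint:
[1]
  A via A→a: +{a}
  B via B→a b: +{a}
  B via B→b: +{b}
  C via C→b b: +{b}
  S via S→A C: +{a}
  S via S→b b: +{b}
  FIRST(S)={a,b}  FIRST(A)={a}  FIRST(B)={a,b}  FIRST(C)={b}
[2] done
  FIRST(S)={a,b}  FIRST(A)={a}  FIRST(B)={a,b}  FIRST(C)={b}

FIRST(S) = ["a", "b"]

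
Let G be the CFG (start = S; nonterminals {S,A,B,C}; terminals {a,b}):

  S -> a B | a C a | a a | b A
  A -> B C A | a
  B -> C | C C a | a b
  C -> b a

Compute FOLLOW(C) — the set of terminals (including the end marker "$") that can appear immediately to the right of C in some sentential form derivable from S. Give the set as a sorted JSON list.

Compute FIRST by fixpoint:
round 1:
  A via A→a: +{a}
  B via B→a b: +{a}
  C via C→b a: +{b}
  S via S→a B: +{a}
  S via S→b A: +{b}
  FIRST[S]={a,b}  FIRST[A]={a}  FIRST[B]={a}  FIRST[C]={b}
round 2:
  B via B→C: +{b}
  FIRST[S]={a,b}  FIRST[A]={a}  FIRST[B]={a,b}  FIRST[C]={b}
round 3:
  A via A→B C A: +{b}
  FIRST[S]={a,b}  FIRST[A]={a,b}  FIRST[B]={a,b}  FIRST[C]={b}
round 4: — fixpoint
  FIRST[S]={a,b}  FIRST[A]={a,b}  FIRST[B]={a,b}  FIRST[C]={b}

FOLLOW iteration:
seed FOLLOW(S) with $
round 1:
  A→B C A: FOLLOW(B) ⊇ FIRST(C) = {b}; new: +{b}
  A→B C A: FOLLOW(C) ⊇ FIRST(A) = {a,b}; new: +{a,b}
  S→a B: FOLLOW(B) ⊇ FOLLOW(S) ⊇ {$}; new: +{$}
  S→b A: FOLLOW(A) ⊇ FOLLOW(S) ⊇ {$}; new: +{$}
  FOLLOW[S]={$}  FOLLOW[A]={$}  FOLLOW[B]={$,b}  FOLLOW[C]={a,b}
round 2:
  B→C: FOLLOW(C) ⊇ FOLLOW(B) ⊇ {$,b}; new: +{$}
  FOLLOW[S]={$}  FOLLOW[A]={$}  FOLLOW[B]={$,b}  FOLLOW[C]={$,a,b}
round 3: — fixpoint
  FOLLOW[S]={$}  FOLLOW[A]={$}  FOLLOW[B]={$,b}  FOLLOW[C]={$,a,b}

FOLLOW(C) = ["$", "a", "b"]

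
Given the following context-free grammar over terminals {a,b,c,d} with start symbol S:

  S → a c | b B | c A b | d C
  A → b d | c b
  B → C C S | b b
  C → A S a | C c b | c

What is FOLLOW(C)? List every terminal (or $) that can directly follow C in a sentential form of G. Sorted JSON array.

Compute FIRST by fixpoint:
round 1:
  A via A→b d: +{b}
  A via A→c b: +{c}
  B via B→b b: +{b}
  C via C→A S a: +{b,c}
  S via S→a c: +{a}
  S via S→b B: +{b}
  S via S→c A b: +{c}
  S via S→d C: +{d}
  FIRST(S)={a,b,c,d}  FIRST(A)={b,c}  FIRST(B)={b}  FIRST(C)={b,c}
round 2:
  B via B→C C S: +{c}
  FIRST(S)={a,b,c,d}  FIRST(A)={b,c}  FIRST(B)={b,c}  FIRST(C)={b,c}
round 3: — fixpoint
  FIRST(S)={a,b,c,d}  FIRST(A)={b,c}  FIRST(B)={b,c}  FIRST(C)={b,c}

FOLLOW sets:
FOLLOW(S) := {$}
round 1:
  B→C C S: FOLLOW(C) ⊇ FIRST(C) = {b,c}; new: +{b,c}
  B→C C S: FOLLOW(C) ⊇ FIRST(S) = {a,b,c,d}; new: +{a,d}
  C→A S a: FOLLOW(A) ⊇ FIRST(S) = {a,b,c,d}; new: +{a,b,c,d}
  C→A S a: FOLLOW(S) ⊇ FIRST(a) = {a}; new: +{a}
  S→b B: FOLLOW(B) ⊇ FOLLOW(S) ⊇ {$,a}; new: +{$,a}
  S→d C: FOLLOW(C) ⊇ FOLLOW(S) ⊇ {$,a}; new: +{$}
  FOLLOW(S)={$,a}  FOLLOW(A)={a,b,c,d}  FOLLOW(B)={$,a}  FOLLOW(C)={$,a,b,c,d}
round 2: (no change)
  FOLLOW(S)={$,a}  FOLLOW(A)={a,b,c,d}  FOLLOW(B)={$,a}  FOLLOW(C)={$,a,b,c,d}

FOLLOW(C) = ["$", "a", "b", "c", "d"]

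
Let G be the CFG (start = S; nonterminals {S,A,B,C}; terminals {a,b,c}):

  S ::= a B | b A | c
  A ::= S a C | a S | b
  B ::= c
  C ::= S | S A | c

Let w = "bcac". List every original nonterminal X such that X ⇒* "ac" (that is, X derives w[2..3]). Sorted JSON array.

CNF form of G:
  S -> T0 B | T1 A | c
  A -> S X2 | T0 S | b
  B -> c
  C -> S A | T0 B | T1 A | c
  T0 -> a
  T1 -> b
  X2 -> T0 C

CYK fill (cells [i..j] with 2 ≤ i ≤ j ≤ 3 only):
  [2..2]={T0}  "a"  orig:{}
  [3..3]={B,C,S}  "c"
  [2..3]={A,C,S,X2}  "ac"  orig:{A,C,S}

Original NTs in T[2,3] deriving "ac": ["A", "C", "S"]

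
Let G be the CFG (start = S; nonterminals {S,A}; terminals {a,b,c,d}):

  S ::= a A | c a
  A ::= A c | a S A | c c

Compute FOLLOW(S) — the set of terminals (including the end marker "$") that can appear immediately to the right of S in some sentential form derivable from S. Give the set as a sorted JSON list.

FIRST iteration:
[1]
  A via A→a S A: +{a}
  A via A→c c: +{c}
  S via S→a A: +{a}
  S via S→c a: +{c}
  FIRST(S)={a,c}  FIRST(A)={a,c}
[2] (stable)
  FIRST(S)={a,c}  FIRST(A)={a,c}

FOLLOW iteration:
initialize: $ ∈ FOLLOW(S)
[1]
  A→A c: FOLLOW(A) ⊇ FIRST(c) = {c}; new: +{c}
  A→a S A: FOLLOW(S) ⊇ FIRST(A) = {a,c}; new: +{a,c}
  S→a A: FOLLOW(A) ⊇ FOLLOW(S) ⊇ {$,a,c}; new: +{$,a}
  S: {$,a,c}  A: {$,a,c}
[2] done
  S: {$,a,c}  A: {$,a,c}

FOLLOW(S) = ["$", "a", "c"]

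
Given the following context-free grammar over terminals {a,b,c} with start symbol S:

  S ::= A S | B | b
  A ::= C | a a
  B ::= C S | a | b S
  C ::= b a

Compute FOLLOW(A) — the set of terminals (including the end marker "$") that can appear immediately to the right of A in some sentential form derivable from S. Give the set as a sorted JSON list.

Compute FIRST by fixpoint:
iter 1:
  A via A→a a: +{a}
  B via B→a: +{a}
  B via B→b S: +{b}
  C via C→b a: +{b}
  S via S→A S: +{a}
  S via S→B: +{b}
  FIRST[S]={a,b}  FIRST[A]={a}  FIRST[B]={a,b}  FIRST[C]={b}
iter 2:
  A via A→C: +{b}
  FIRST[S]={a,b}  FIRST[A]={a,b}  FIRST[B]={a,b}  FIRST[C]={b}
iter 3: (stable)
  FIRST[S]={a,b}  FIRST[A]={a,b}  FIRST[B]={a,b}  FIRST[C]={b}

FOLLOW iteration:
seed FOLLOW(S) with $
[1]
  B→C S: FOLLOW(C) ⊇ FIRST(S) = {a,b}; new: +{a,b}
  S→A S: FOLLOW(A) ⊇ FIRST(S) = {a,b}; new: +{a,b}
  S→B: FOLLOW(B) ⊇ FOLLOW(S) ⊇ {$}; new: +{$}
  FOLLOW(S)={$}  FOLLOW(A)={a,b}  FOLLOW(B)={$}  FOLLOW(C)={a,b}
[2] (no change)
  FOLLOW(S)={$}  FOLLOW(A)={a,b}  FOLLOW(B)={$}  FOLLOW(C)={a,b}

FOLLOW(A) = ["a", "b"]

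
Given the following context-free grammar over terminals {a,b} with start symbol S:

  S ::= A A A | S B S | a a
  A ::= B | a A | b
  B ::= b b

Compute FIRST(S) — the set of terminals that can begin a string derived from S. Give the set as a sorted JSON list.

FIRST iteration:
iter 1:
  A via A→a A: +{a}
  A via A→b: +{b}
  B via B→b b: +{b}
  S via S→A A A: +{a,b}
  S: {a,b}  A: {a,b}  B: {b}
iter 2: done
  S: {a,b}  A: {a,b}  B: {b}

FIRST(S) = ["a", "b"]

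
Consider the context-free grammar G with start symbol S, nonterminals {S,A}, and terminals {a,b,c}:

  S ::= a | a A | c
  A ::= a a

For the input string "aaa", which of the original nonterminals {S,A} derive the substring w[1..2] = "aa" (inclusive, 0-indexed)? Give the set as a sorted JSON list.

Convert to CNF:
  S -> T0 A | a | c
  A -> T0 T0
  T0 -> a

CYK table (by increasing span) (cells [i..j] with 1 ≤ i ≤ j ≤ 2 only):
  cell(1,1) a: {S,T0}  orig:{S}
  cell(2,2) a: {S,T0}  orig:{S}
  cell(1,2) aa: {A}

Original NTs in T[1,2] deriving "aa": ["A"]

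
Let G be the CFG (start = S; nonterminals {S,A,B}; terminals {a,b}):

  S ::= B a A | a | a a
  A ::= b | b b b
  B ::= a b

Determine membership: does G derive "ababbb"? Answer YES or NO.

Convert to CNF:
  S -> B X3 | T1 T1 | a
  A -> T0 X2 | b
  B -> T1 T0
  T0 -> b
  T1 -> a
  X2 -> T0 T0
  X3 -> T1 A

Fill CYK table bottom-up:
  [0..0]={S,T1}  "a"  orig:{S}
  [1..1]={A,T0}  "b"  orig:{A}
  [2..2]={S,T1}  "a"  orig:{S}
  [3..3]={A,T0}  "b"  orig:{A}
  [4..4]={A,T0}  "b"  orig:{A}
  [5..5]={A,T0}  "b"  orig:{A}
  [0..1]={B,X3}  "ab"  orig:{B}
  [1..2]=∅  "ba"
  [2..3]={B,X3}  "ab"  orig:{B}
  [3..4]={X2}  "bb"  orig:{}
  [4..5]={X2}  "bb"  orig:{}
  [0..2]=∅  "aba"
  [1..3]=∅  "bab"
  [2..4]=∅  "abb"
  [3..5]={A}  "bbb"
  [0..3]={S}  "abab"
  [1..4]=∅  "babb"
  [2..5]={X3}  "abbb"  orig:{}
  [0..4]=∅  "ababb"
  [1..5]=∅  "babbb"
  [0..5]={S}  "ababbb"

S ∈ T[0,5] ⇒ YES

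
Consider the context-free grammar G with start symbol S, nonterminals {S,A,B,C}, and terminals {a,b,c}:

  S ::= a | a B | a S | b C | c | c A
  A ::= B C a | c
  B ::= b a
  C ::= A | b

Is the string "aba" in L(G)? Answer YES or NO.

Convert to CNF:
  S -> T0 B | T0 S | T1 C | T2 A | a | c
  A -> B X3 | c
  B -> T1 T0
  C -> B X4 | b | c
  T0 -> a
  T1 -> b
  T2 -> c
  X3 -> C T0
  X4 -> C T0

CYK fill:
  T[0,0] 'a' = {S,T0}  orig:{S}
  T[1,1] 'b' = {C,T1}  orig:{C}
  T[2,2] 'a' = {S,T0}  orig:{S}
  T[0,1] 'ab' = ∅
  T[1,2] 'ba' = {B,X3,X4}  orig:{B}
  T[0,2] 'aba' = {S}

S ∈ T[0,2] ⇒ YES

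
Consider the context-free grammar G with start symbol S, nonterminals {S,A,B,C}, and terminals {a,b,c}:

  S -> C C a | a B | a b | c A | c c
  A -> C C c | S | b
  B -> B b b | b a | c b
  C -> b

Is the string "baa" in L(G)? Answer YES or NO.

CNF form of G:
  S -> C X6 | T0 B | T0 T2 | T1 A | T1 T1
  A -> C X3 | C X4 | T0 B | T0 T2 | T1 A | T1 T1 | b
  B -> B X5 | T1 T2 | T2 T0
  C -> b
  T0 -> a
  T1 -> c
  T2 -> b
  X3 -> C T0
  X4 -> C T1
  X5 -> T2 T2
  X6 -> C T0

Fill CYK table bottom-up:
  [0..0]={A,C,T2}  "b"  orig:{A,C}
  [1..1]={T0}  "a"  orig:{}
  [2..2]={T0}  "a"  orig:{}
  [0..1]={B,X3,X6}  "ba"  orig:{B}
  [1..2]=∅  "aa"
  [0..2]=∅  "baa"

S ∉ T[0,2] ⇒ NO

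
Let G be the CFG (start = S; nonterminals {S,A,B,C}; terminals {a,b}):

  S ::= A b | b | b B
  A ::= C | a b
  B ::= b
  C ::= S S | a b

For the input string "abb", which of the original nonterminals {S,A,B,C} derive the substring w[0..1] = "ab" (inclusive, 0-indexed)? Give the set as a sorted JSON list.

CNF form of G:
  S -> A T1 | T1 B | b
  A -> S S | T0 T1
  B -> b
  C -> S S | T0 T1
  T0 -> a
  T1 -> b

CYK fill — only the sub-triangle for w[0..1]:
  cell(0,0) a: {T0}  orig:{}
  cell(1,1) b: {B,S,T1}  orig:{B,S}
  cell(0,1) ab: {A,C}

Original NTs in T[0,1] deriving "ab": ["A", "C"]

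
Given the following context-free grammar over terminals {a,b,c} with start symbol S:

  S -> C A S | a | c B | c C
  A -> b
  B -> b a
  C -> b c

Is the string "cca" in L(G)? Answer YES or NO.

CNF form of G:
  S -> C X3 | T2 B | T2 C | a
  A -> b
  B -> T0 T1
  C -> T0 T2
  T0 -> b
  T1 -> a
  T2 -> c
  X3 -> A S

Fill CYK table bottom-up:
  [0..0]={T2}  "c"  orig:{}
  [1..1]={T2}  "c"  orig:{}
  [2..2]={S,T1}  "a"  orig:{S}
  [0..1]=∅  "cc"
  [1..2]=∅  "ca"
  [0..2]=∅  "cca"

S ∉ T[0,2] ⇒ NO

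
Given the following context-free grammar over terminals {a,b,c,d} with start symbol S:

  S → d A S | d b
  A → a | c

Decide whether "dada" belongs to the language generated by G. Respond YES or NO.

Convert to CNF:
  S -> T0 T1 | T0 X2
  A -> a | c
  T0 -> d
  T1 -> b
  X2 -> A S

CYK fill:
  T[0,0] 'd' = {T0}  orig:{}
  T[1,1] 'a' = {A}
  T[2,2] 'd' = {T0}  orig:{}
  T[3,3] 'a' = {A}
  T[0,1] 'da' = ∅
  T[1,2] 'ad' = ∅
  T[2,3] 'da' = ∅
  T[0,2] 'dad' = ∅
  T[1,3] 'ada' = ∅
  T[0,3] 'dada' = ∅

S ∉ T[0,3] ⇒ NO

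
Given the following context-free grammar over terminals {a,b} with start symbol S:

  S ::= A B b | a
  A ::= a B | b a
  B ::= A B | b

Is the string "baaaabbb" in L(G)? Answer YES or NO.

CNF form of G:
  S -> A X2 | a
  A -> T0 B | T1 T0
  B -> A B | b
  T0 -> a
  T1 -> b
  X2 -> B T1

Fill CYK table bottom-up:
  [0..0]={B,T1}  "b"  orig:{B}
  [1..1]={S,T0}  "a"  orig:{S}
  [2..2]={S,T0}  "a"  orig:{S}
  [3..3]={S,T0}  "a"  orig:{S}
  [4..4]={S,T0}  "a"  orig:{S}
  [5..5]={B,T1}  "b"  orig:{B}
  [6..6]={B,T1}  "b"  orig:{B}
  [7..7]={B,T1}  "b"  orig:{B}
  [0..1]={A}  "ba"
  [1..2]=∅  "aa"
  [2..3]=∅  "aa"
  [3..4]=∅  "aa"
  [4..5]={A}  "ab"
  [5..6]={X2}  "bb"  orig:{}
  [6..7]={X2}  "bb"  orig:{}
  [0..2]=∅  "baa"
  [1..3]=∅  "aaa"
  [2..4]=∅  "aaa"
  [3..5]=∅  "aab"
  [4..6]={B}  "abb"
  [5..7]=∅  "bbb"
  [0..3]=∅  "baaa"
  [1..4]=∅  "aaaa"
  [2..5]=∅  "aaab"
  [3..6]={A}  "aabb"
  [4..7]={S,X2}  "abbb"  orig:{S}
  [0..4]=∅  "baaaa"
  [1..5]=∅  "aaaab"
  [2..6]=∅  "aaabb"
  [3..7]={B}  "aabbb"
  [0..5]=∅  "baaaab"
  [1..6]=∅  "aaaabb"
  [2..7]={A}  "aaabbb"
  [0..6]=∅  "baaaabb"
  [1..7]=∅  "aaaabbb"
  [0..7]=∅  "baaaabbb"

S ∉ T[0,7] ⇒ NO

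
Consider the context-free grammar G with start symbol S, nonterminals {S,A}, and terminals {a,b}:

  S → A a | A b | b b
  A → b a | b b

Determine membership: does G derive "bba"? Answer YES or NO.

Convert to CNF:
  S -> A T0 | A T1 | T0 T0
  A -> T0 T0 | T0 T1
  T0 -> b
  T1 -> a

Fill CYK table bottom-up:
  [0..0]={T0}  "b"  orig:{}
  [1..1]={T0}  "b"  orig:{}
  [2..2]={T1}  "a"  orig:{}
  [0..1]={A,S}  "bb"
  [1..2]={A}  "ba"
  [0..2]={S}  "bba"

S ∈ T[0,2] ⇒ YES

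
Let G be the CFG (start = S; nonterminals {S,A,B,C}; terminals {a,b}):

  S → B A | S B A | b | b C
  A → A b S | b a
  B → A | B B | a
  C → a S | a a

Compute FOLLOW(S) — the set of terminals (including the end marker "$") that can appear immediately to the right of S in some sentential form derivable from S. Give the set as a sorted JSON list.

FIRST iteration:
[1]
  A via A→b a: +{b}
  B via B→A: +{b}
  B via B→a: +{a}
  C via C→a S: +{a}
  S via S→B A: +{a,b}
  S: {a,b}  A: {b}  B: {a,b}  C: {a}
[2] (no change)
  S: {a,b}  A: {b}  B: {a,b}  C: {a}

FOLLOW iteration:
FOLLOW(S) := {$}
pass 1:
  A→A b S: FOLLOW(A) ⊇ FIRST(b) = {b}; new: +{b}
  A→A b S: FOLLOW(S) ⊇ FOLLOW(A) ⊇ {b}; new: +{b}
  B→B B: FOLLOW(B) ⊇ FIRST(B) = {a,b}; new: +{a,b}
  S→B A: FOLLOW(A) ⊇ FOLLOW(S) ⊇ {$,b}; new: +{$}
  S→S B A: FOLLOW(S) ⊇ FIRST(B) = {a,b}; new: +{a}
  S→S B A: FOLLOW(A) ⊇ FOLLOW(S) ⊇ {$,a,b}; new: +{a}
  S→b C: FOLLOW(C) ⊇ FOLLOW(S) ⊇ {$,a,b}; new: +{$,a,b}
  FOLLOW[S]={$,a,b}  FOLLOW[A]={$,a,b}  FOLLOW[B]={a,b}  FOLLOW[C]={$,a,b}
pass 2: — fixpoint
  FOLLOW[S]={$,a,b}  FOLLOW[A]={$,a,b}  FOLLOW[B]={a,b}  FOLLOW[C]={$,a,b}

FOLLOW(S) = ["$", "a", "b"]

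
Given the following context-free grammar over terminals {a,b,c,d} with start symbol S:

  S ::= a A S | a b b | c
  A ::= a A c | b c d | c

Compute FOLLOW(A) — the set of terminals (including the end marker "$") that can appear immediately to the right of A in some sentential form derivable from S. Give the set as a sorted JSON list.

FIRST iteration:
pass 1:
  A via A→a A c: +{a}
  A via A→b c d: +{b}
  A via A→c: +{c}
  S via S→a A S: +{a}
  S via S→c: +{c}
  S: {a,c}  A: {a,b,c}
pass 2: — fixpoint
  S: {a,c}  A: {a,b,c}

FOLLOW iteration:
FOLLOW(S) := {$}
iter 1:
  A→a A c: FOLLOW(A) ⊇ FIRST(c) = {c}; new: +{c}
  S→a A S: FOLLOW(A) ⊇ FIRST(S) = {a,c}; new: +{a}
  FOLLOW(S)={$}  FOLLOW(A)={a,c}
iter 2: — fixpoint
  FOLLOW(S)={$}  FOLLOW(A)={a,c}

FOLLOW(A) = ["a", "c"]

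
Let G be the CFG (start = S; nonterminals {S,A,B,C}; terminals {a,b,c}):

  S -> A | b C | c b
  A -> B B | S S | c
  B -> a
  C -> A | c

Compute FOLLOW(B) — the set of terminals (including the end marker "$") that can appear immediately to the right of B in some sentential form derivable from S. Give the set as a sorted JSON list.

Compute FIRST by fixpoint:
iter 1:
  A via A→c: +{c}
  B via B→a: +{a}
  C via C→A: +{c}
  S via S→A: +{c}
  S via S→b C: +{b}
  S: {b,c}  A: {c}  B: {a}  C: {c}
iter 2:
  A via A→B B: +{a}
  A via A→S S: +{b}
  C via C→A: +{a,b}
  S via S→A: +{a}
  S: {a,b,c}  A: {a,b,c}  B: {a}  C: {a,b,c}
iter 3: (stable)
  S: {a,b,c}  A: {a,b,c}  B: {a}  C: {a,b,c}

Compute FOLLOW by fixpoint:
seed FOLLOW(S) with $
round 1:
  A→B B: FOLLOW(B) ⊇ FIRST(B) = {a}; new: +{a}
  A→S S: FOLLOW(S) ⊇ FIRST(S) = {a,b,c}; new: +{a,b,c}
  S→A: FOLLOW(A) ⊇ FOLLOW(S) ⊇ {$,a,b,c}; new: +{$,a,b,c}
  S→b C: FOLLOW(C) ⊇ FOLLOW(S) ⊇ {$,a,b,c}; new: +{$,a,b,c}
  S: {$,a,b,c}  A: {$,a,b,c}  B: {a}  C: {$,a,b,c}
round 2:
  A→B B: FOLLOW(B) ⊇ FOLLOW(A) ⊇ {$,a,b,c}; new: +{$,b,c}
  S: {$,a,b,c}  A: {$,a,b,c}  B: {$,a,b,c}  C: {$,a,b,c}
round 3: (no change)
  S: {$,a,b,c}  A: {$,a,b,c}  B: {$,a,b,c}  C: {$,a,b,c}

FOLLOW(B) = ["$", "a", "b", "c"]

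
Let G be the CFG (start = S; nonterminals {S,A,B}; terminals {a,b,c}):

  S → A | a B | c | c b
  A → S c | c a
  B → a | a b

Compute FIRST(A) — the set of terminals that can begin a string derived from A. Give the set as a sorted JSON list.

FIRST iteration:
[1]
  A via A→c a: +{c}
  B via B→a: +{a}
  S via S→A: +{c}
  S via S→a B: +{a}
  FIRST(S)={a,c}  FIRST(A)={c}  FIRST(B)={a}
[2]
  A via A→S c: +{a}
  FIRST(S)={a,c}  FIRST(A)={a,c}  FIRST(B)={a}
[3] — fixpoint
  FIRST(S)={a,c}  FIRST(A)={a,c}  FIRST(B)={a}

FIRST(A) = ["a", "c"]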